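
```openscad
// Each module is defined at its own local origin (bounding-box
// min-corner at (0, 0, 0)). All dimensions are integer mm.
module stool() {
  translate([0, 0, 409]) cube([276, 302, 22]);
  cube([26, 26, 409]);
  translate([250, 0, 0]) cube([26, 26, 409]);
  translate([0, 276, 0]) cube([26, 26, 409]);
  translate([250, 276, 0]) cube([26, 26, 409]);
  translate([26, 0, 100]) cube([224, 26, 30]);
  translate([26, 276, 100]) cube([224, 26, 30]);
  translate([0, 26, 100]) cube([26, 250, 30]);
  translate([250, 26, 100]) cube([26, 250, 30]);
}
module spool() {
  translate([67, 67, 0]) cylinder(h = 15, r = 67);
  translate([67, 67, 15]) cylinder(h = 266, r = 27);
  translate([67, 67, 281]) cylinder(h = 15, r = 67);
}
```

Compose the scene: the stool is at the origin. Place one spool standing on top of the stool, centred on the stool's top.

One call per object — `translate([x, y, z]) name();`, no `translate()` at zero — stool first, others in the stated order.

stool();
translate([71, 84, 431]) spool();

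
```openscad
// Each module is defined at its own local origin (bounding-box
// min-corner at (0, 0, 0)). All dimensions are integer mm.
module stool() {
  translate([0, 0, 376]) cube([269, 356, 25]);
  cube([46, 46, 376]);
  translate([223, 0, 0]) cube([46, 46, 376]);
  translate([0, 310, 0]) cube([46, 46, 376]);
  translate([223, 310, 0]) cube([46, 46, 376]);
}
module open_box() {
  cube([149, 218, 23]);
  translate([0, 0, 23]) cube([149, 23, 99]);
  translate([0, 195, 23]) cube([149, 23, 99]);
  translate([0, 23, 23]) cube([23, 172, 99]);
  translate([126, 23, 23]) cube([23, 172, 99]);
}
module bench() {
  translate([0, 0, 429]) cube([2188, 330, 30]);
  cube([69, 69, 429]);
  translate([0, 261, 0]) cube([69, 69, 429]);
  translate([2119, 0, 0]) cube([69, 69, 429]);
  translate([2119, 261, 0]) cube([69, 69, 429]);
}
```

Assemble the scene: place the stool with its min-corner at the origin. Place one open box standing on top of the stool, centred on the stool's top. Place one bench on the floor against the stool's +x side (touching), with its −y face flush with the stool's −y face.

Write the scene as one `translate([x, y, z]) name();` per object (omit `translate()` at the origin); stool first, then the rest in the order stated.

stool();
translate([60, 69, 401]) open_box();
translate([269, 0, 0]) bench();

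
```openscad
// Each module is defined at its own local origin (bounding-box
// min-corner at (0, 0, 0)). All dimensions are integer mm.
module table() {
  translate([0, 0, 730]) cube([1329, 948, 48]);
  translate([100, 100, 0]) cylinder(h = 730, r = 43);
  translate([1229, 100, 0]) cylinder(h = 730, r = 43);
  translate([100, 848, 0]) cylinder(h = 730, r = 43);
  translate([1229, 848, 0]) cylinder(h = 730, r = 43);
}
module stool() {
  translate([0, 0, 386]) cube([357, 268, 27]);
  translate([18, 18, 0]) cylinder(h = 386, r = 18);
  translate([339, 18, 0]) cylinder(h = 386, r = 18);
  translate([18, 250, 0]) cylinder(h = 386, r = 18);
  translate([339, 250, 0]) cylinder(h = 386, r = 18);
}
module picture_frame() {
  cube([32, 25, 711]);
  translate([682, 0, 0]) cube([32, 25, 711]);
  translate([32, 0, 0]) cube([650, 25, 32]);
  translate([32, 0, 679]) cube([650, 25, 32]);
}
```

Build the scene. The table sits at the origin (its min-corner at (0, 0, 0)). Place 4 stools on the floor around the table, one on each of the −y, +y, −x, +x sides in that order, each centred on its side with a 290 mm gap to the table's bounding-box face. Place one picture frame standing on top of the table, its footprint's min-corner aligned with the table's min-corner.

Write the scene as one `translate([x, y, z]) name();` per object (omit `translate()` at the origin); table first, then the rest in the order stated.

table();
translate([486, -558, 0]) stool();
translate([486, 1238, 0]) stool();
translate([-647, 340, 0]) stool();
translate([1619, 340, 0]) stool();
translate([0, 0, 778]) picture_frame();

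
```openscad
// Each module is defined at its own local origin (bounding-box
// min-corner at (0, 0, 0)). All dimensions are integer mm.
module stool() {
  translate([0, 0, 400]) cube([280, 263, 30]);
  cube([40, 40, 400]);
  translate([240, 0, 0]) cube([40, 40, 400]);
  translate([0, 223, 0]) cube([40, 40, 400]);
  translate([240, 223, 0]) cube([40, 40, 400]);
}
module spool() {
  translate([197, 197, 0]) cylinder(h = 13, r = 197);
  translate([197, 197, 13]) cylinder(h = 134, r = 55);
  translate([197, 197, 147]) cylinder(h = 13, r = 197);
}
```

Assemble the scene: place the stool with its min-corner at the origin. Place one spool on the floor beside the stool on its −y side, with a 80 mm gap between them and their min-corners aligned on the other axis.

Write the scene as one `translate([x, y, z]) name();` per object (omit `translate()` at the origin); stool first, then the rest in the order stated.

stool();
translate([0, -474, 0]) spool();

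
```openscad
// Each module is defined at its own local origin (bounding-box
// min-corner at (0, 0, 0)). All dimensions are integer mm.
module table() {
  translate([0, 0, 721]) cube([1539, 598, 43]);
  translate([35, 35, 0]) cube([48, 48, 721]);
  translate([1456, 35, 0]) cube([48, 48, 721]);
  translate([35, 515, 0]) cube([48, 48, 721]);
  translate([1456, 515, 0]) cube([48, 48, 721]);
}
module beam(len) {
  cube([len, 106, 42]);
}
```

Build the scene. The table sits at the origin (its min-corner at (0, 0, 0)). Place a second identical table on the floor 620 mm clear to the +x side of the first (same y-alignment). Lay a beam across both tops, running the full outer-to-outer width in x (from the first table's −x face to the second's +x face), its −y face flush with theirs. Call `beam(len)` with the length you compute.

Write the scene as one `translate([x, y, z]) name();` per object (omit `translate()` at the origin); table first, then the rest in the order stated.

table();
translate([2159, 0, 0]) table();
translate([0, 0, 764]) beam(3698);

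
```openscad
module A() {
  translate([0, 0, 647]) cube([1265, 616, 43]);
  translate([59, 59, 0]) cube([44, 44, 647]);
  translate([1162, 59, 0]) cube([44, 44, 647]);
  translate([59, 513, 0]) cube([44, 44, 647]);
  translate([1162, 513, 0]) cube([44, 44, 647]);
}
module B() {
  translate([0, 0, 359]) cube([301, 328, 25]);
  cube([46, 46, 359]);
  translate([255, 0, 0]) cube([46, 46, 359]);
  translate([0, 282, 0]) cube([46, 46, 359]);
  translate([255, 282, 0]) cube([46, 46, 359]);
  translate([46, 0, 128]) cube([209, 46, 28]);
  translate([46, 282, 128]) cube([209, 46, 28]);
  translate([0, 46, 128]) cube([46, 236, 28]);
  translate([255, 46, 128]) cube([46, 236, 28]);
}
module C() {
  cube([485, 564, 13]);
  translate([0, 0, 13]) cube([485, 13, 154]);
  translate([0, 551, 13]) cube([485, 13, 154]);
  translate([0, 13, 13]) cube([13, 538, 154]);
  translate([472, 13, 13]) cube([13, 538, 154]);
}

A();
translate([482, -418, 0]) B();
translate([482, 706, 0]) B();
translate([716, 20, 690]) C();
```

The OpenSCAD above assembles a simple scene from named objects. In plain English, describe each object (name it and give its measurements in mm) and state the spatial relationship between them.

A is a table: top 1265 mm (x) × 616 mm (y), 43 mm thick, upper face at z = 690 mm, on four 44×44 mm square legs, each inset 59 mm from the nearest pair of top edges, running from z = 0 to the bottom of the top.

B is a four-legged stool. The seat is a 301×328×25 mm slab whose top surface is at z = 384 mm; four square legs, each 46×46 mm in cross-section, run from the floor (z = 0) to the underside of the seat, each flush with a corner of the seat. Four stretchers, 46 mm wide and 28 mm tall, connect adjacent legs with their undersides at z = 128 mm, each running between the inner faces of the legs it joins and aligned with the legs' outer faces on the other axis.

C is an open-topped rectangular box: outside dimensions 485×564×167 mm, with a uniform wall and base thickness of 13 mm. The base is a full 485×564 slab on the floor; four walls sit on top of the base. The front and back walls (the −y and +y sides) span the full width; the two side walls fit between them.

Two stools sit around the table at the −y, +y sides. The open box is on top of the table.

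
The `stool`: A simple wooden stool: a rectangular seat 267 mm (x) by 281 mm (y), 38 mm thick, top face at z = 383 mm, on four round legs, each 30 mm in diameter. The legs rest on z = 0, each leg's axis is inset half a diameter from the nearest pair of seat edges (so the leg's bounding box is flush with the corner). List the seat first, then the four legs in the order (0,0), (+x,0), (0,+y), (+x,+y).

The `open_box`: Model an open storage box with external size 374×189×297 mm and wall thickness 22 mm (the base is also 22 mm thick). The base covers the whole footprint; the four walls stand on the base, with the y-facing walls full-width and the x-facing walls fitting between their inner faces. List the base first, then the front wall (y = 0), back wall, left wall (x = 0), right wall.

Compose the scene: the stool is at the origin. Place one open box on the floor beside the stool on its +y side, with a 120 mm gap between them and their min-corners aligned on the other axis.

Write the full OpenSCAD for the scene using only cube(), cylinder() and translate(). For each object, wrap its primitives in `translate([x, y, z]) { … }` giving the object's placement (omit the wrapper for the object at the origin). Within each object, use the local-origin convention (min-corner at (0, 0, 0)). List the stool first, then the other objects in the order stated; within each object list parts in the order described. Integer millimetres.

translate([0, 0, 345]) cube([267, 281, 38]);
translate([15, 15, 0]) cylinder(h = 345, r = 15);
translate([252, 15, 0]) cylinder(h = 345, r = 15);
translate([15, 266, 0]) cylinder(h = 345, r = 15);
translate([252, 266, 0]) cylinder(h = 345, r = 15);
translate([0, 401, 0]) {
  cube([374, 189, 22]);
  translate([0, 0, 22]) cube([374, 22, 275]);
  translate([0, 167, 22]) cube([374, 22, 275]);
  translate([0, 22, 22]) cube([22, 145, 275]);
  translate([352, 22, 22]) cube([22, 145, 275]);
}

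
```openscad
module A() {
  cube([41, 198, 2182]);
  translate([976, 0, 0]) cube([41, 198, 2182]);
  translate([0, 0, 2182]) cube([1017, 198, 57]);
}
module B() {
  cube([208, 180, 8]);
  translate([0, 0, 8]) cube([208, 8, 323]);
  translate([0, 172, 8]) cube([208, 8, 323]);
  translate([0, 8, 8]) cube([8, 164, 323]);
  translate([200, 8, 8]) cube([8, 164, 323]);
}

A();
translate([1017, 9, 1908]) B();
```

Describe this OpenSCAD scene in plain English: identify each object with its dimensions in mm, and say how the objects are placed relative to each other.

A is a rectangular door frame: two vertical jambs of 41×198 mm section, 2182 mm tall, with a clear opening 935 mm wide between their inner faces. A header 57 mm tall and 198 mm deep lies on top of the jambs and spans the full outside width.

B is an open storage box with external size 208×180×331 mm and wall thickness 8 mm (the base is also 8 mm thick). The base covers the whole footprint; the four walls stand on the base, with the y-facing walls full-width and the x-facing walls fitting between their inner faces.

The open box is beside the door frame with their tops flush at z = 2239.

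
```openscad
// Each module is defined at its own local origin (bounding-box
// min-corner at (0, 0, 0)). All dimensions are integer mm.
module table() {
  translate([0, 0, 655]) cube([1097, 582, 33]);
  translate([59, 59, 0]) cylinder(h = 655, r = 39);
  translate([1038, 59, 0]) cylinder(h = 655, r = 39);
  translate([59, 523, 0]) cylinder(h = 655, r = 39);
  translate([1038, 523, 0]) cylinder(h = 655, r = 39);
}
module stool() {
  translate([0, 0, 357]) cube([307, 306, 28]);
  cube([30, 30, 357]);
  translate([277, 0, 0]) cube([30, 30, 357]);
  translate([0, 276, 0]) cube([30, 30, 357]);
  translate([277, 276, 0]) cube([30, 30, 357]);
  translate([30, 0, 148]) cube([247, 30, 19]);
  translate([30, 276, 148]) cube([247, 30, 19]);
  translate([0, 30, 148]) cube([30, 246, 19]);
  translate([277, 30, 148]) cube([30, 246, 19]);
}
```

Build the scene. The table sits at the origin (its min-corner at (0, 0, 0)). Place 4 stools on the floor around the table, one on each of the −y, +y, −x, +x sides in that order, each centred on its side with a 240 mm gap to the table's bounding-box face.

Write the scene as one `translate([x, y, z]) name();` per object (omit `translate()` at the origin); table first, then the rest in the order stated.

table();
translate([395, -546, 0]) stool();
translate([395, 822, 0]) stool();
translate([-547, 138, 0]) stool();
translate([1337, 138, 0]) stool();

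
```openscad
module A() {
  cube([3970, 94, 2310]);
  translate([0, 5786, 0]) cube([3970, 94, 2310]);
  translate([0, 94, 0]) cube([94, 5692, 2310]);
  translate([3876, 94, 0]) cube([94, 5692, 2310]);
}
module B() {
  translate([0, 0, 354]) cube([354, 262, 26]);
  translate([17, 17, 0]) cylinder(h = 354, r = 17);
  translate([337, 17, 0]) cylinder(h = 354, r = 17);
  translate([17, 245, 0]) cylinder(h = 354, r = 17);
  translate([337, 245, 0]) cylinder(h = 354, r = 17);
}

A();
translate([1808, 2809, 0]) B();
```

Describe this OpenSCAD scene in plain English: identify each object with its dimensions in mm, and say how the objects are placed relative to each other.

A is the wall frame of a small rectangular building: four walls, each 2310 mm tall and 94 mm thick, enclosing a footprint 3970 mm (x) by 5880 mm (y) outside-to-outside, with no floor or roof. The front and back walls (the −y and +y sides) span the full width; the two side walls fit between them.

B is a four-legged stool. The seat is a 354×262×26 mm slab whose top surface is at z = 380 mm; four round legs, each 34 mm in diameter, run from the floor (z = 0) to the underside of the seat, each leg's axis is inset half a diameter from the nearest pair of seat edges (so the leg's bounding box is flush with the corner).

The stool sits inside the house frame, centred.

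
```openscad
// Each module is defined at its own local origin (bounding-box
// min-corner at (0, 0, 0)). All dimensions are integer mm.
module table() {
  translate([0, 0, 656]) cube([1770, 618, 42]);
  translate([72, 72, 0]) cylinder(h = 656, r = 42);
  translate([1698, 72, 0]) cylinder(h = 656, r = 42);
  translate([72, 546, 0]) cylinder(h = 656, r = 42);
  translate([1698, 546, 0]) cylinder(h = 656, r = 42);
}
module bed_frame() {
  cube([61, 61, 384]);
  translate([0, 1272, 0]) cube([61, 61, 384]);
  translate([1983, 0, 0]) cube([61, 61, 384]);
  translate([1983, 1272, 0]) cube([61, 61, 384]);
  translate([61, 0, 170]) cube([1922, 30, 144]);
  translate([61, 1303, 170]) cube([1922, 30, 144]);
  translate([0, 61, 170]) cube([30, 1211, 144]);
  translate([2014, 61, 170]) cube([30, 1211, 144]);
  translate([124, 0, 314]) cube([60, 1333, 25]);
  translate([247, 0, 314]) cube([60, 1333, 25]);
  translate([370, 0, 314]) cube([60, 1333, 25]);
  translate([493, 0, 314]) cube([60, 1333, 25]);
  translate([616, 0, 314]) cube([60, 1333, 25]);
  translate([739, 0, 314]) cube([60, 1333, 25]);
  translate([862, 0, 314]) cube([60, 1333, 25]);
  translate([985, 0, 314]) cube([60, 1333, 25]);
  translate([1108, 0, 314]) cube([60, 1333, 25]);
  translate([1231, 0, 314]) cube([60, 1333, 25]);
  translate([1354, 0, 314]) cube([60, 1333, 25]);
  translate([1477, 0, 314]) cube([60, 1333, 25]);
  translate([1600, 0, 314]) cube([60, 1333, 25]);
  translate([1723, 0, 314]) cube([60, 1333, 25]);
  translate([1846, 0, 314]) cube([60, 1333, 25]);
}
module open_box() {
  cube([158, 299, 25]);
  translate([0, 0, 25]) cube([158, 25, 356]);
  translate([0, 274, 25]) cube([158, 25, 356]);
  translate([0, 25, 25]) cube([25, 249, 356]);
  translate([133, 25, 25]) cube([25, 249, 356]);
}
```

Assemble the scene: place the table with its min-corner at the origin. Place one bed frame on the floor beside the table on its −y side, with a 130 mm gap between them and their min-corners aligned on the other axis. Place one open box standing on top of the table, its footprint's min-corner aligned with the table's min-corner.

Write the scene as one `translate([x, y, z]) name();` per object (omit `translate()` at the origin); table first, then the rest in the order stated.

table();
translate([0, -1463, 0]) bed_frame();
translate([0, 0, 698]) open_box();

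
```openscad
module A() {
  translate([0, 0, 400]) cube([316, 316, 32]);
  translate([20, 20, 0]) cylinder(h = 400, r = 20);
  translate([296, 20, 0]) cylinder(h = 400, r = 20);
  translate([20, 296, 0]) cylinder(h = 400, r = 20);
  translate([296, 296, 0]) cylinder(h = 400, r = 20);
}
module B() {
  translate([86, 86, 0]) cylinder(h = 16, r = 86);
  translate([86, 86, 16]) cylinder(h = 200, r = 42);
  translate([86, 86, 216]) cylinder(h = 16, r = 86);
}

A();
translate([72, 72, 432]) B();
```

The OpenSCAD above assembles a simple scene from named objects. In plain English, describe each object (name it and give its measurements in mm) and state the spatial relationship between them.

A is a four-legged stool. The seat is a 316×316×32 mm slab whose top surface is at z = 432 mm; four round legs, each 40 mm in diameter, run from the floor (z = 0) to the underside of the seat, each leg's axis is inset half a diameter from the nearest pair of seat edges (so the leg's bounding box is flush with the corner).

B is a spool: two coaxial disc flanges of radius 86 mm and thickness 16 mm, joined by a core cylinder of radius 42 mm and height 200 mm. The lower flange rests on z = 0 and the three cylinders share a vertical axis.

The spool is on top of the stool, centred.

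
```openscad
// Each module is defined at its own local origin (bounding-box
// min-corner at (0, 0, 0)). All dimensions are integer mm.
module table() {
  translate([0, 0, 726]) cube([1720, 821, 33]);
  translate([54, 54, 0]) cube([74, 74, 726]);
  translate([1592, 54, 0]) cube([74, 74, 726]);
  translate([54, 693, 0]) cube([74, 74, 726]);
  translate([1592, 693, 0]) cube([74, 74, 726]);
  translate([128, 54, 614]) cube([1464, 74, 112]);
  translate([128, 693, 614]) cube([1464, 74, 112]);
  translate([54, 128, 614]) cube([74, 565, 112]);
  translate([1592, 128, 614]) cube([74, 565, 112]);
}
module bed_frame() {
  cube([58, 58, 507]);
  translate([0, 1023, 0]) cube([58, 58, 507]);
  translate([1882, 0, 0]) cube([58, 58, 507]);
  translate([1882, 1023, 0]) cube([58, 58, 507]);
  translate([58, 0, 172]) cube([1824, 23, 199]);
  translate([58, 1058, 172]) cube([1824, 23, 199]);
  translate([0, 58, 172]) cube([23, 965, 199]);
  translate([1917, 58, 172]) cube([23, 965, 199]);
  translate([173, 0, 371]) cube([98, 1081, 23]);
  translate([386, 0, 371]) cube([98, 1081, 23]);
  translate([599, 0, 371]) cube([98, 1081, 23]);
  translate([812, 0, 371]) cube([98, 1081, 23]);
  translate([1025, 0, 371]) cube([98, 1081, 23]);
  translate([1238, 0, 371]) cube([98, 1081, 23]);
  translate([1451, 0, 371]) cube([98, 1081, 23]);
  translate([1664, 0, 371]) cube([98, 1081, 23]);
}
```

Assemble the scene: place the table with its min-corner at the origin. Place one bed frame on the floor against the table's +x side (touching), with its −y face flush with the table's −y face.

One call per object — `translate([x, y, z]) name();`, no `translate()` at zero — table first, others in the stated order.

table();
translate([1720, 0, 0]) bed_frame();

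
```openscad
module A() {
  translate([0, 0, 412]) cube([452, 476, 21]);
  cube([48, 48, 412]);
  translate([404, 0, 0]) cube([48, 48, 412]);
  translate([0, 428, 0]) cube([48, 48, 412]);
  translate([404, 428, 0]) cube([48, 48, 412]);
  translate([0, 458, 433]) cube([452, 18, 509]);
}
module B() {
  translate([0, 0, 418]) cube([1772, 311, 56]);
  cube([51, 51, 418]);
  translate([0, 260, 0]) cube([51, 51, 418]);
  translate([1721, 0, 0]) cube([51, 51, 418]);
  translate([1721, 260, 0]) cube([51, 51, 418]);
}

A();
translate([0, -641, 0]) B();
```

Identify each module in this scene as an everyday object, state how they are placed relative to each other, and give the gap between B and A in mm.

The bench's nearest face is 330 mm from the chair's −y face.

A is a chair. B is a bench. The bench is on the floor beside the chair on its −y side. The gap between the bench and the chair is 330 mm.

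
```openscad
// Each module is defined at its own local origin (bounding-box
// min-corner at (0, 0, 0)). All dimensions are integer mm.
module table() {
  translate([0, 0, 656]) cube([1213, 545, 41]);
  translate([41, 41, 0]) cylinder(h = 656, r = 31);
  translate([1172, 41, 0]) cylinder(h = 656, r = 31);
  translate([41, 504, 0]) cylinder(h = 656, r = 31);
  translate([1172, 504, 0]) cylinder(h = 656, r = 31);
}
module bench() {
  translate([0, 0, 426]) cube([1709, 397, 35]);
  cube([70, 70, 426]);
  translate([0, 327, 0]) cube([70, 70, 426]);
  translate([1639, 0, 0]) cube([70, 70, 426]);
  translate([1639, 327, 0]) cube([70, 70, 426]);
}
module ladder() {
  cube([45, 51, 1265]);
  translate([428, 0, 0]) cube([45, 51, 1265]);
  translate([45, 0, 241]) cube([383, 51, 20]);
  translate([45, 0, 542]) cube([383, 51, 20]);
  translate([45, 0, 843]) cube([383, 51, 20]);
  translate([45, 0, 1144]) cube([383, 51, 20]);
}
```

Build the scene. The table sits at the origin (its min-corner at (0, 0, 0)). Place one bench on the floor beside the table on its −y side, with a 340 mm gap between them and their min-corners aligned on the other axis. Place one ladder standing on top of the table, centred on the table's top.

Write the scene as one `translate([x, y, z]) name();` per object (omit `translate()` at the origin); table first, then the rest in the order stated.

table();
translate([0, -737, 0]) bench();
translate([370, 247, 697]) ladder();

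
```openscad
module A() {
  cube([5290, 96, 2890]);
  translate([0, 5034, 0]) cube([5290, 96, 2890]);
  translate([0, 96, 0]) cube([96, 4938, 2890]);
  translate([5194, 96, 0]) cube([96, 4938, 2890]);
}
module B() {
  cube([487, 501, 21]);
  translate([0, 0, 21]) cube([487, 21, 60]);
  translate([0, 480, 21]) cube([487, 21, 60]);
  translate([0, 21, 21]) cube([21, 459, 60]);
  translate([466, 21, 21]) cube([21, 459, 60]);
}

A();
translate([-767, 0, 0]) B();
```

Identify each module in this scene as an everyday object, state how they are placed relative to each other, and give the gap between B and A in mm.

The open box's nearest face is 280 mm from the house frame's −x face.

A is a house frame. B is an open box. The open box is on the floor beside the house frame on its −x side. The gap between the open box and the house frame is 280 mm.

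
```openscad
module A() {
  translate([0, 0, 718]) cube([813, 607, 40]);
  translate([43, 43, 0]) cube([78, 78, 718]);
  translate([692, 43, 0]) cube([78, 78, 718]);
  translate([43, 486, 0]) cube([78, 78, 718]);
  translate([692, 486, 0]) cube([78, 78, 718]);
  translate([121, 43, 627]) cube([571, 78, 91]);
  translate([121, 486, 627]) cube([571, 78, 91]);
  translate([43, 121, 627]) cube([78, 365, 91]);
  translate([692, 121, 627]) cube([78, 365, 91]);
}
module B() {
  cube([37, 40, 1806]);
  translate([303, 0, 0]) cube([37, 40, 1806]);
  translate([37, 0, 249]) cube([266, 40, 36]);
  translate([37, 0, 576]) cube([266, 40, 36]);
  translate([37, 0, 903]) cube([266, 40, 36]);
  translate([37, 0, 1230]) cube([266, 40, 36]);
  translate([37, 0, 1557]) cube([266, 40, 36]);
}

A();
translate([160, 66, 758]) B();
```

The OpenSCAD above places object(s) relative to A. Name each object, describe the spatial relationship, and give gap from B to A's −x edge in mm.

A is a table. B is a ladder. The ladder is on top of the table. The gap from the ladder to the table's −x edge is 160 mm.

The ladder's min-x is at 160; the table's min-x is 0; gap = 160 mm.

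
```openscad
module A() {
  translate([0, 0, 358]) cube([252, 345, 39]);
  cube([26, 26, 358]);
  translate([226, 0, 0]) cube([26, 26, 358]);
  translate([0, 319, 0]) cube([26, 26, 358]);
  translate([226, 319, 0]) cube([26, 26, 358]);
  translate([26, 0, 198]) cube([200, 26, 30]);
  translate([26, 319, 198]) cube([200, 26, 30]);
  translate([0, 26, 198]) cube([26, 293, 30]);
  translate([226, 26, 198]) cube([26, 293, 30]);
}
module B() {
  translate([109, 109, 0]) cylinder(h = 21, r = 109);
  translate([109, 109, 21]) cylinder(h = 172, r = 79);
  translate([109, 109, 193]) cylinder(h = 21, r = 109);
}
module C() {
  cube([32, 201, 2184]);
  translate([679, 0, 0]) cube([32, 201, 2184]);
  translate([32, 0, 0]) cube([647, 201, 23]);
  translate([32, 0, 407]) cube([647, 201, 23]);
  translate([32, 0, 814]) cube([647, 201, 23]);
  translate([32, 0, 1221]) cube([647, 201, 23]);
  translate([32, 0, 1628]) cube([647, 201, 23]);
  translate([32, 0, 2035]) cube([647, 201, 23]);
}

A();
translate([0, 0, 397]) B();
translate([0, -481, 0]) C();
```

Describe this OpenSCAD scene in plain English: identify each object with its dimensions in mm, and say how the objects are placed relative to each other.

A is a simple wooden stool: a rectangular seat 252 mm (x) by 345 mm (y), 39 mm thick, top face at z = 397 mm, on four square legs, each 26×26 mm in cross-section. The legs rest on z = 0, each flush with a corner of the seat. Four stretchers, 26 mm wide and 30 mm tall, connect adjacent legs with their undersides at z = 198 mm, each running between the inner faces of the legs it joins and aligned with the legs' outer faces on the other axis.

B is a spool: two coaxial disc flanges of radius 109 mm and thickness 21 mm, joined by a core cylinder of radius 79 mm and height 172 mm. The lower flange rests on z = 0 and the three cylinders share a vertical axis.

C is an open bookshelf. Two side panels, each 32 mm thick, 201 mm deep and 2184 mm tall, stand 711 mm apart (outside-to-outside). Between them sit 6 shelves, each 23 mm thick and 201 mm deep, spanning the full gap between the sides. The bottom shelf rests on the floor (its underside at z = 0) and the clear gap between one shelf's top and the next shelf's underside is 384 mm.

The spool is on top of the stool. The bookshelf is on the floor beside the stool on its −y side.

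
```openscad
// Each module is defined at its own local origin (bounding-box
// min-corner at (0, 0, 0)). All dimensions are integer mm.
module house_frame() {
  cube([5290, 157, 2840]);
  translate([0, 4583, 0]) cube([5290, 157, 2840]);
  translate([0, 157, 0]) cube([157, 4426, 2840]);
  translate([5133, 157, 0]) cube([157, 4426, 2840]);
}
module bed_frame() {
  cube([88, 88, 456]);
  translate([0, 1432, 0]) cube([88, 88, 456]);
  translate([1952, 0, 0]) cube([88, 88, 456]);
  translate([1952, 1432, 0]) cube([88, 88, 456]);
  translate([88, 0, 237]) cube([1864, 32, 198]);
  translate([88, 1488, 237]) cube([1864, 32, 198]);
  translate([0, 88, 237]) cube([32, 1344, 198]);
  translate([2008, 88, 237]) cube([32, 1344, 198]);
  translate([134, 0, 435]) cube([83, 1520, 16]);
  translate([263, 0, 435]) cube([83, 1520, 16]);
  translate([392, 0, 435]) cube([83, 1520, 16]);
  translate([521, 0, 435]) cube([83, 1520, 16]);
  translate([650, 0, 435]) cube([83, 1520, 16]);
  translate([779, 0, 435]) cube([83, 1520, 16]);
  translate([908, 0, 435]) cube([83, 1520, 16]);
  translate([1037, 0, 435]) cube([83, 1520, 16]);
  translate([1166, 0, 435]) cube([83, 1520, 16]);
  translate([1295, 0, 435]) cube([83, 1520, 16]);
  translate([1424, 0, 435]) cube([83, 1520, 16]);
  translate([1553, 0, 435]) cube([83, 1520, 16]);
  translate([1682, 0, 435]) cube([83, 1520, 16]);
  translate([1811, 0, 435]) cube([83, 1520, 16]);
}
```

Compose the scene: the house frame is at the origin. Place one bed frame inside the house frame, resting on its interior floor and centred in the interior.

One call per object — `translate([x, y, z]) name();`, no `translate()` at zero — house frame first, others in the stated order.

house_frame();
translate([1625, 1610, 0]) bed_frame();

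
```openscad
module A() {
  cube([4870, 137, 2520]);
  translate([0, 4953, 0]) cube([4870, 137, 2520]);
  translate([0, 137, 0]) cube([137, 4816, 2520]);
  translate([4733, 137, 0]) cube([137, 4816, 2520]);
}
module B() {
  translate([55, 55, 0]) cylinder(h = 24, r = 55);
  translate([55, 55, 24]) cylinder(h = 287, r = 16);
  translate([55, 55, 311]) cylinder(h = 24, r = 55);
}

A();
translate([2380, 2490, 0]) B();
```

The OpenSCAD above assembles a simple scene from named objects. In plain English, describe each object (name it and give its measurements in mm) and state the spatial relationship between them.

A is the wall frame of a small rectangular building: four walls, each 2520 mm tall and 137 mm thick, enclosing a footprint 4870 mm (x) by 5090 mm (y) outside-to-outside, with no floor or roof. The front and back walls (the −y and +y sides) span the full width; the two side walls fit between them.

B is a spool: two coaxial disc flanges of radius 55 mm and thickness 24 mm, joined by a core cylinder of radius 16 mm and height 287 mm. The lower flange rests on z = 0 and the three cylinders share a vertical axis.

The spool sits inside the house frame, centred.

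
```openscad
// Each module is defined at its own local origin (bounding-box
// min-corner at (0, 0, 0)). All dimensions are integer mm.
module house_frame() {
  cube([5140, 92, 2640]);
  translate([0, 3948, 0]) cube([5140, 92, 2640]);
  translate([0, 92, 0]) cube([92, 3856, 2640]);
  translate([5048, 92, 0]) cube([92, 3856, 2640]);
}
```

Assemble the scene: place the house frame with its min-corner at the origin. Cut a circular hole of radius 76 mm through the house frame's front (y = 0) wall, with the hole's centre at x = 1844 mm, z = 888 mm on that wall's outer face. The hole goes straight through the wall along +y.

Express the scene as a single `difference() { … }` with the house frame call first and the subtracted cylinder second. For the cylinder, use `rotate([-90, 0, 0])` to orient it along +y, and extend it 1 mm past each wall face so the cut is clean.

difference() {
  house_frame();
  translate([1844, -1, 888]) rotate([-90, 0, 0]) cylinder(h = 94, r = 76);
}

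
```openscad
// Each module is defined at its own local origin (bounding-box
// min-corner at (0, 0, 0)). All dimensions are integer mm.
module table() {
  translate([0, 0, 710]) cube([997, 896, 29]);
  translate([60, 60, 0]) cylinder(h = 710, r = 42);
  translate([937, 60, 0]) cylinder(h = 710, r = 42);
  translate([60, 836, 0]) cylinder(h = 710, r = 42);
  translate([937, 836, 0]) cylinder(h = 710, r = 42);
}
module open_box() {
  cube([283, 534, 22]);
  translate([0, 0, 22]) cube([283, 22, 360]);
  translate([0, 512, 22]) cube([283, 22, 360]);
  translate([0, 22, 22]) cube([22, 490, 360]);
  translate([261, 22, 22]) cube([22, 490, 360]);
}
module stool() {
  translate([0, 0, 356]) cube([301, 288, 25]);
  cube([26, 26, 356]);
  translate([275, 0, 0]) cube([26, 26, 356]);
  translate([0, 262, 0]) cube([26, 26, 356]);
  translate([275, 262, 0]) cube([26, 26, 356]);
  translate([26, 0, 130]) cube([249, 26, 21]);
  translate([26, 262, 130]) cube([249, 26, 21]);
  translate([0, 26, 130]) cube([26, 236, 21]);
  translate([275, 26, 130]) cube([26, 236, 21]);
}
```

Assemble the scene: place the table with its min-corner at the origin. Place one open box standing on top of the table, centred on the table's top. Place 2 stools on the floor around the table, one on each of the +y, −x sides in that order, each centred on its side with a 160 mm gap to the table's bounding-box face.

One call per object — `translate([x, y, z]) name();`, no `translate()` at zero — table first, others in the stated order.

table();
translate([357, 181, 739]) open_box();
translate([348, 1056, 0]) stool();
translate([-461, 304, 0]) stool();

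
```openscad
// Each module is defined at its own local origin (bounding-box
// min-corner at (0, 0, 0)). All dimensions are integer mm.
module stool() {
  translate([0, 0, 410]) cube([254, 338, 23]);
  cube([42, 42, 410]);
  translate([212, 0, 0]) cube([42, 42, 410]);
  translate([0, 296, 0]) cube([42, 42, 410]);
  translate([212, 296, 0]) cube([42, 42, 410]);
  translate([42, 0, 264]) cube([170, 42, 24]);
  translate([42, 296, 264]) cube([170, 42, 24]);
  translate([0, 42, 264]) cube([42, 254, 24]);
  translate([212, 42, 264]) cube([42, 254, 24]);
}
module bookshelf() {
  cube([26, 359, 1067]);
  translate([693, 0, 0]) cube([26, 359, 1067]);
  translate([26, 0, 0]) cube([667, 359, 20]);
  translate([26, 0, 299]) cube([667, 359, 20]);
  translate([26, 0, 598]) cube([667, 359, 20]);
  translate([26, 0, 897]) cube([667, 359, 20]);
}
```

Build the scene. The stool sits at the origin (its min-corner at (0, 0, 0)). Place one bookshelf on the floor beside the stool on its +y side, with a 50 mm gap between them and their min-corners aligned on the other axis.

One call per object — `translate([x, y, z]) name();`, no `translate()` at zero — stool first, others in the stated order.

stool();
translate([0, 388, 0]) bookshelf();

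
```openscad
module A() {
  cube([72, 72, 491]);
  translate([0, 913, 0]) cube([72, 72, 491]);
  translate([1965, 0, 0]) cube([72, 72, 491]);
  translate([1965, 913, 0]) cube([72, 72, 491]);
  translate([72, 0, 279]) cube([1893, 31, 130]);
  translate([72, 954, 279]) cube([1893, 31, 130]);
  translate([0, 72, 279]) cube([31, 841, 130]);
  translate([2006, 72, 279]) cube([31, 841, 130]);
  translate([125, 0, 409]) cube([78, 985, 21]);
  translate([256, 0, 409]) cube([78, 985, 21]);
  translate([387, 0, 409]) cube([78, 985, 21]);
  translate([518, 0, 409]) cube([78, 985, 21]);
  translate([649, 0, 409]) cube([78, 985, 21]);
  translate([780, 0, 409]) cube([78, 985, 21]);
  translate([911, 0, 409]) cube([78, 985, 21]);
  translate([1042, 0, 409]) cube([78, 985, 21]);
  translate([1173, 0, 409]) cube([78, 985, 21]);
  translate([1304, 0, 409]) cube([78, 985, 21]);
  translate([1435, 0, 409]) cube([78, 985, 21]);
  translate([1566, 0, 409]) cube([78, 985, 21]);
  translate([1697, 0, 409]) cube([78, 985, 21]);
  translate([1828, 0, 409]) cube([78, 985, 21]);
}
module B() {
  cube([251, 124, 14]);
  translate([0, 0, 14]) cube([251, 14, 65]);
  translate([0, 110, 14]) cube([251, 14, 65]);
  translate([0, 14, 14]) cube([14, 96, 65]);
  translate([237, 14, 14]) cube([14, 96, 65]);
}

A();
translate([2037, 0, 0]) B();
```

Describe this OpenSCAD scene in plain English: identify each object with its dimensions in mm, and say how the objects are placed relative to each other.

A is a bed frame 2037 mm long (x) by 985 mm wide (y). Four 72×72 mm corner posts, 491 mm tall, at the corners of the footprint. Four rails of 31 mm thickness and 130 mm height run between adjacent posts with their undersides at z = 279 mm, their outer faces flush with the outside of the frame (the two x-running rails run between the posts' inner faces; the two y-running rails run between the posts' inner faces). 14 slats, each 78 mm wide (x) and 21 mm thick, lie across the top of the two x-running rails, running the full 985 mm width of the frame in y; the slats are evenly spaced along x between the inner faces of the end posts with equal gaps (rounded down to the nearest mm) at the −x end and between each pair — any rounding remainder accumulates at the +x end.

B is an open-topped rectangular box: outside dimensions 251×124×79 mm, with a uniform wall and base thickness of 14 mm. The base is a full 251×124 slab on the floor; four walls sit on top of the base. The front and back walls (the −y and +y sides) span the full width; the two side walls fit between them.

The open box is against the bed frame's +x side, with their −y faces flush.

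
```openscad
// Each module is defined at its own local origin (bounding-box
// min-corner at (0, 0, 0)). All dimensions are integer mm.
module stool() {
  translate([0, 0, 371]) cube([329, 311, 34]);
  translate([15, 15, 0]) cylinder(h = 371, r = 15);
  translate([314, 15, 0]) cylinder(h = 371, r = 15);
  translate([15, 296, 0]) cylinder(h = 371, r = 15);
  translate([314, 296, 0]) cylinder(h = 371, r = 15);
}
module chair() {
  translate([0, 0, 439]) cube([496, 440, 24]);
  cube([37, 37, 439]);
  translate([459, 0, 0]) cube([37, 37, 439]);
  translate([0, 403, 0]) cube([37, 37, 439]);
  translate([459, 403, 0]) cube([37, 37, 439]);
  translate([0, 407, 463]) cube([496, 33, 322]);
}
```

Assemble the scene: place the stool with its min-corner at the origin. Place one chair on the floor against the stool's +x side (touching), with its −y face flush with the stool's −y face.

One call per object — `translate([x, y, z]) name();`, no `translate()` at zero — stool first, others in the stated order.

stool();
translate([329, 0, 0]) chair();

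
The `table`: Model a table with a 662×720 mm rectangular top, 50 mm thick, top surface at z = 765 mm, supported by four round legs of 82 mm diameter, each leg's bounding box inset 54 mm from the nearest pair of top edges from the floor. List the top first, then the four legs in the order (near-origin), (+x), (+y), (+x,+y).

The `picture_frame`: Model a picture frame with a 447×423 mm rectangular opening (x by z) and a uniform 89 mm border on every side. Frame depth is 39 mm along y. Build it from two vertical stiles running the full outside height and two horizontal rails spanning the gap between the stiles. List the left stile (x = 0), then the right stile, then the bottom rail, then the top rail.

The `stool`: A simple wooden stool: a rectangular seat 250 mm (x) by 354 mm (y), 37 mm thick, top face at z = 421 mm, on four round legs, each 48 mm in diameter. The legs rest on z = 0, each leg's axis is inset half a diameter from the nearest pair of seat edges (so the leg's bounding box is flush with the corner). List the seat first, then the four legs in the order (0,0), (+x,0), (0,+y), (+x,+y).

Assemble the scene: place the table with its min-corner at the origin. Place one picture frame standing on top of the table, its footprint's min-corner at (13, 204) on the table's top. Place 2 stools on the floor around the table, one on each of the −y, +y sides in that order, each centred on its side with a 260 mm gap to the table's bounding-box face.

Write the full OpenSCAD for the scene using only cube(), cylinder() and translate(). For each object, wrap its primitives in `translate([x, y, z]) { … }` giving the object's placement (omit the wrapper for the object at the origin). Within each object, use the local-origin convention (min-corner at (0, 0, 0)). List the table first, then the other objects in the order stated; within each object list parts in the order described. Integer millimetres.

translate([0, 0, 715]) cube([662, 720, 50]);
translate([95, 95, 0]) cylinder(h = 715, r = 41);
translate([567, 95, 0]) cylinder(h = 715, r = 41);
translate([95, 625, 0]) cylinder(h = 715, r = 41);
translate([567, 625, 0]) cylinder(h = 715, r = 41);
translate([13, 204, 765]) {
  cube([89, 39, 601]);
  translate([536, 0, 0]) cube([89, 39, 601]);
  translate([89, 0, 0]) cube([447, 39, 89]);
  translate([89, 0, 512]) cube([447, 39, 89]);
}
translate([206, -614, 0]) {
  translate([0, 0, 384]) cube([250, 354, 37]);
  translate([24, 24, 0]) cylinder(h = 384, r = 24);
  translate([226, 24, 0]) cylinder(h = 384, r = 24);
  translate([24, 330, 0]) cylinder(h = 384, r = 24);
  translate([226, 330, 0]) cylinder(h = 384, r = 24);
}
translate([206, 980, 0]) {
  translate([0, 0, 384]) cube([250, 354, 37]);
  translate([24, 24, 0]) cylinder(h = 384, r = 24);
  translate([226, 24, 0]) cylinder(h = 384, r = 24);
  translate([24, 330, 0]) cylinder(h = 384, r = 24);
  translate([226, 330, 0]) cylinder(h = 384, r = 24);
}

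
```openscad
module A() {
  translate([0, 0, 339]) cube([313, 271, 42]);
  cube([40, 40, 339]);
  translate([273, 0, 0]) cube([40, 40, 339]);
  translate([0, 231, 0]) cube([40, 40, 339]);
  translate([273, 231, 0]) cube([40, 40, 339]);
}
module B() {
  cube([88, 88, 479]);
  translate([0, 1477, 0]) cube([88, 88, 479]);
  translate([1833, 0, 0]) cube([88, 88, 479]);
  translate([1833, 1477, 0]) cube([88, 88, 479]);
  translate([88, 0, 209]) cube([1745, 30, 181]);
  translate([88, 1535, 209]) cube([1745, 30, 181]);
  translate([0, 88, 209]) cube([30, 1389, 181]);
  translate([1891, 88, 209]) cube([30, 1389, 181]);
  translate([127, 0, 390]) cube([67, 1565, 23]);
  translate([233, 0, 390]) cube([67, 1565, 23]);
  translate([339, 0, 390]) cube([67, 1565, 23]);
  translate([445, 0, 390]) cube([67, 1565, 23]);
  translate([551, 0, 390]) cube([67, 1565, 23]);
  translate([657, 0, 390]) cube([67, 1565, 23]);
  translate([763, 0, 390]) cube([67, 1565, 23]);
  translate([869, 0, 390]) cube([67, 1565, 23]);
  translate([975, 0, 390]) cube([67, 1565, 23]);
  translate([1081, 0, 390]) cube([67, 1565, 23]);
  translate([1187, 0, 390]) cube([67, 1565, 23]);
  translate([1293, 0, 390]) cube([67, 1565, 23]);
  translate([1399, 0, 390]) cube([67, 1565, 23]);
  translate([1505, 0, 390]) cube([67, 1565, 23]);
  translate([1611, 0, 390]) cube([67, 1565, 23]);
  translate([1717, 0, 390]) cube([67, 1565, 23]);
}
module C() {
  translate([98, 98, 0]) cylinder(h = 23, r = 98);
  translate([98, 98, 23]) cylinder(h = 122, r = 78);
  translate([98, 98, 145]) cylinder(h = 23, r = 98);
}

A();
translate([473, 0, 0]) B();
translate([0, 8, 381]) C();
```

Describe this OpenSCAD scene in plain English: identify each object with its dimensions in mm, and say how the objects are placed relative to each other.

A is a four-legged stool. The seat is a 313×271×42 mm slab whose top surface is at z = 381 mm; four square legs, each 40×40 mm in cross-section, run from the floor (z = 0) to the underside of the seat, each flush with a corner of the seat.

B is a bed frame 1921 mm long (x) by 1565 mm wide (y). Four 88×88 mm corner posts, 479 mm tall, at the corners of the footprint. Four rails of 30 mm thickness and 181 mm height run between adjacent posts with their undersides at z = 209 mm, their outer faces flush with the outside of the frame (the two x-running rails run between the posts' inner faces; the two y-running rails run between the posts' inner faces). 16 slats, each 67 mm wide (x) and 23 mm thick, lie across the top of the two x-running rails, running the full 1565 mm width of the frame in y; the slats are evenly spaced along x between the inner faces of the end posts with equal gaps (rounded down to the nearest mm) at the −x end and between each pair — any rounding remainder accumulates at the +x end.

C is a spool: two coaxial disc flanges of radius 98 mm and thickness 23 mm, joined by a core cylinder of radius 78 mm and height 122 mm. The lower flange rests on z = 0 and the three cylinders share a vertical axis.

The bed frame is on the floor beside the stool on its +x side. The spool is on top of the stool.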